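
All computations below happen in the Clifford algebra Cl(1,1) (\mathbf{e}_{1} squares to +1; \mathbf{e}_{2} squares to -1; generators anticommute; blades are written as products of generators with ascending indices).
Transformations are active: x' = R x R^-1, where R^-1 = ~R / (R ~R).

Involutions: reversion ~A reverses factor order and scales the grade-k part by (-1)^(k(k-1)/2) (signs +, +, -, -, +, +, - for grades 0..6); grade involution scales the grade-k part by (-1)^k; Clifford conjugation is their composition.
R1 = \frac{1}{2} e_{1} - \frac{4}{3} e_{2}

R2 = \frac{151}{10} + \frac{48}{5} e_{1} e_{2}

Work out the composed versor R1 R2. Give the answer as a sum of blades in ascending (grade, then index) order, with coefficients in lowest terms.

Distribute over the terms of R1 (each basis-blade product reordered to ascending indices, repeated generators contracted through their squares):
(\frac{1}{2} e_{1}) R2 = \frac{151}{20} e_{1} + \frac{24}{5} e_{2}
(-\frac{4}{3} e_{2}) R2 = -\frac{64}{5} e_{1} - \frac{302}{15} e_{2}
Summing the partial products and collecting blades:
Answer: -\frac{21}{4} e_{1} - \frac{46}{3} e_{2}


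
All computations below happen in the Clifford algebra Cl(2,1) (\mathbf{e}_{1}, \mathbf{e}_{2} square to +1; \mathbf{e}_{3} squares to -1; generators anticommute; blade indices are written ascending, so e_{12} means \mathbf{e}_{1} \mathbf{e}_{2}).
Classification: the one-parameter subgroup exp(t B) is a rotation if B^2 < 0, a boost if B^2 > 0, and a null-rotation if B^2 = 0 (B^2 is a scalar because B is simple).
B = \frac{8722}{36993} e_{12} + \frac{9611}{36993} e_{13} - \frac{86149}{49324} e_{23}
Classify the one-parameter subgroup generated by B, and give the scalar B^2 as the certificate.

B^2 term by term: the squares give (\frac{8722}{36993})^2*(e_{12})^2 + (\frac{9611}{36993})^2*(e_{13})^2 + (-\frac{86149}{49324})^2*(e_{23})^2 = \frac{76073284}{1368482049}*(-1) + \frac{92371321}{1368482049}*(+1) + \frac{7421650201}{2432856976}*(+1) = \frac{49}{16} (each basis 2-blade squares to minus the product of its generators' squares); cross terms between blades sharing an index anticommute and cancel. So B^2 = \frac{49}{16}.
Answer: boost, certificate B^2 = \frac{49}{16}. B^2 = \frac{49}{16} is basis-independent, so its sign is the whole story.


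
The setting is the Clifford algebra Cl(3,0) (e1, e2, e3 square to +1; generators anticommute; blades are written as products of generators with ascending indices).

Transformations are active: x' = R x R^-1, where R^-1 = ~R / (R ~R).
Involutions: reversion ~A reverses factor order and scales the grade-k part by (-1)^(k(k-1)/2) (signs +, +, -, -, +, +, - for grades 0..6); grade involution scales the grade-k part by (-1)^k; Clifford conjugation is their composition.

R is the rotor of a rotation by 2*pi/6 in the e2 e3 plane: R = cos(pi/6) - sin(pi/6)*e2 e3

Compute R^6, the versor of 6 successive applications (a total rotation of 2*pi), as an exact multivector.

Because a rotor carries half the rotation angle, composing 6 copies of this e2 e3-plane rotor multiplies the phase: 6*(pi/6) = pi, hence R^6 = cos(pi) - sin(pi)*e2 e3.
cos(pi) = -1 and sin(pi) = 0, so R^6 = -1. The total rotation 2*pi is 1 full turn, so every vector returns to itself, yet the rotor is -1, on the OTHER sheet of the double cover (an odd number of 2*pi turns).
Answer: -1


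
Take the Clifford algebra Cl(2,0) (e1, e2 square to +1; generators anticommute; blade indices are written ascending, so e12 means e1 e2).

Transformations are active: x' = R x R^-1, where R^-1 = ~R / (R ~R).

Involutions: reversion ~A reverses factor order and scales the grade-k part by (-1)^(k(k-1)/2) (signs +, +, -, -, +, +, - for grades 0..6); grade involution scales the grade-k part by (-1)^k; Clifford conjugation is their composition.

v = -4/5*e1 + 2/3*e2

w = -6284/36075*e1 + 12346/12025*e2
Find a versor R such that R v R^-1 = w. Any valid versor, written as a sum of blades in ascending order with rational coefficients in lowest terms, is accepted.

The midline construction: v and w both square to 244/225, so reflecting in their sum -35144/36075*e1 + 61088/36075*e2 exchanges them.
Answer: -35144/36075*e1 + 61088/36075*e2


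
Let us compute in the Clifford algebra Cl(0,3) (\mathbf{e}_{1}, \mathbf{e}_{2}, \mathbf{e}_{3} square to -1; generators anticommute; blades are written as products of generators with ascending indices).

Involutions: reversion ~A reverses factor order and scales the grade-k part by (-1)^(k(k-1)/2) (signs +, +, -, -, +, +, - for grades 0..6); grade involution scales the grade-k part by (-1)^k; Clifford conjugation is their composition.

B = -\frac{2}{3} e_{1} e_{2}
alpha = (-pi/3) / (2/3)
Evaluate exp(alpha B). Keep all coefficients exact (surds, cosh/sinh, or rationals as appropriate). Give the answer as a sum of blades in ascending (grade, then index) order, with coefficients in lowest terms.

B^2 = (-\frac{2}{3})^2*(e_{1} e_{2})^2 = \frac{4}{9}*(-1) = -\frac{4}{9} (a basis 2-blade squares to minus the product of its generators' squares).
B^2 = -\frac{4}{9} — a negative square means the series sums to a rotation: l = \frac{2}{3}, alpha*l = - \frac{\pi}{3}, so exp(alpha B) = cos(- \frac{\pi}{3}) + (sin(- \frac{\pi}{3})/(\frac{2}{3}))*B = \frac{1}{2} + (- \frac{3 \sqrt{3}}{4})*B.
Answer: \frac{1}{2} + \frac{\sqrt{3}}{2} e_{1} e_{2}


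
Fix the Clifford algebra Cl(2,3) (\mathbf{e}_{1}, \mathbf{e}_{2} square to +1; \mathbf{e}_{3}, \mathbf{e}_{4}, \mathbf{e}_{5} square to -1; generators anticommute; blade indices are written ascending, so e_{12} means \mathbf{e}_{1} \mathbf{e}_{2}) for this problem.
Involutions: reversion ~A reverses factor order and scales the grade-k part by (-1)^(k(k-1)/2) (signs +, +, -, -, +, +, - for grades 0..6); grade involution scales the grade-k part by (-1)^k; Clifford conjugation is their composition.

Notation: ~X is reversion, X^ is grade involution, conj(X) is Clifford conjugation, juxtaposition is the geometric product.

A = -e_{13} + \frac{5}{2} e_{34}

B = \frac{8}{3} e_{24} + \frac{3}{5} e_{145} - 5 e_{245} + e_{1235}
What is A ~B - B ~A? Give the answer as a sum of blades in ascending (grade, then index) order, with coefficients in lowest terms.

first term: \frac{20}{3} e_{23} + e_{25} + \frac{3}{2} e_{135} - \frac{25}{2} e_{235} - \frac{3}{5} e_{345} - \frac{8}{3} e_{1234} + \frac{5}{2} e_{1245} + 5 e_{12345}
second term: -\frac{20}{3} e_{23} - e_{25} - \frac{3}{2} e_{135} + \frac{25}{2} e_{235} + \frac{3}{5} e_{345} - \frac{8}{3} e_{1234} + \frac{5}{2} e_{1245} + 5 e_{12345}
Answer: \frac{40}{3} e_{23} + 2 e_{25} + 3 e_{135} - 25 e_{235} - \frac{6}{5} e_{345}


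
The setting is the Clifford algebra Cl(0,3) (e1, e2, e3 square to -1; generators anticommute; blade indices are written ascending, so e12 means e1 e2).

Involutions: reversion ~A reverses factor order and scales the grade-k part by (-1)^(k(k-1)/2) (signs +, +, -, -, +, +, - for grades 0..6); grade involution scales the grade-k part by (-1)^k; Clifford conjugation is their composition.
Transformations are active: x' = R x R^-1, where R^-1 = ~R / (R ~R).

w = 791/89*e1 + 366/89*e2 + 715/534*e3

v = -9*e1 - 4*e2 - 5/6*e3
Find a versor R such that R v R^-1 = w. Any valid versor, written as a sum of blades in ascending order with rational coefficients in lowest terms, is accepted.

Reasoning: v^2 = w^2 = -3517/36 since conjugation preserves the quadratic form; R = v + w = -10/89*e1 + 10/89*e2 + 45/89*e3 is then valid when invertible, keeping its own part and reversing (v - w)/2.
Answer: -10/89*e1 + 10/89*e2 + 45/89*e3


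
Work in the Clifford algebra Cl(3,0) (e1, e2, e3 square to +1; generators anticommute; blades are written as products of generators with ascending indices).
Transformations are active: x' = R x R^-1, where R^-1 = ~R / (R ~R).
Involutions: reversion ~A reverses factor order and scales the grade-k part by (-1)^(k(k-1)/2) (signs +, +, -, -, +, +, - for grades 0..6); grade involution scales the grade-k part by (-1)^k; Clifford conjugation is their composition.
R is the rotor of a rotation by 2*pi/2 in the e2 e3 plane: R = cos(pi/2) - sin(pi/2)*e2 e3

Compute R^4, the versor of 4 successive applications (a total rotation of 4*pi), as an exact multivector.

The rotor phase is half the rotation angle and phases add under composition, so 4 steps in the e2 e3 plane accumulate phase 4*(pi/2) = 2*pi: R^4 = cos(2*pi) - sin(2*pi)*e2 e3.
cos(2*pi) = 1 and sin(2*pi) = 0, so R^4 = 1. The total rotation 4*pi is 2 full turns, so every vector returns to itself, yet the rotor is +1, back on the identity sheet (an even number of 2*pi turns).
Answer: 1


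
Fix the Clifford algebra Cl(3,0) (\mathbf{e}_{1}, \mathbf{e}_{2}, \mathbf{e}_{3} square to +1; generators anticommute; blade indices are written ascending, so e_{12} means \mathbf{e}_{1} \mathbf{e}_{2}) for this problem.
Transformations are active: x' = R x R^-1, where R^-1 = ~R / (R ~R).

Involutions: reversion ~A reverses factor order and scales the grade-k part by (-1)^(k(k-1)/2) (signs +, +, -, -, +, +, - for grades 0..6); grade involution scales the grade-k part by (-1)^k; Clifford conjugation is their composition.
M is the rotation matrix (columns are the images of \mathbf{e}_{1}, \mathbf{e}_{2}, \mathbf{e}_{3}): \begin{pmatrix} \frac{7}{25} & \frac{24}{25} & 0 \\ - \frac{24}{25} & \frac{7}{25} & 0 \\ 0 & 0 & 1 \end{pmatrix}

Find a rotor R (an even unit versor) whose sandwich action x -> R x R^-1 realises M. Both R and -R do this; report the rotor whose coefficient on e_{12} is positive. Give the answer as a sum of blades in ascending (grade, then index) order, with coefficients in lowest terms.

Method: write R = a + b12*e_{12} + b13*e_{13} + b23*e_{23} with a^2 + b12^2 + b13^2 + b23^2 = 1 (so R^-1 = ~R). Expanding the columns R e_j ~R gives tr M = 4a^2 - 1 and, from the antisymmetric part, M21 - M12 = -4a*b12, M13 - M31 = 4a*b13, M32 - M23 = -4a*b23.
Here tr M = \frac{39}{25}, so a^2 = (1 + tr M)/4 = \frac{16}{25} and a = ±\frac{4}{5}. Taking a = \frac{4}{5}: M21 - M12 = -\frac{48}{25}, M13 - M31 = 0, M32 - M23 = 0, giving b12 = \frac{3}{5}, b13 = 0, b23 = 0, i.e. R = \frac{4}{5} + \frac{3}{5} e_{12}.
Its e_{12} coefficient is already positive.
Answer: \frac{4}{5} + \frac{3}{5} e_{12}. Why the constraint matters: R and -R act identically through the sandwich — M has trace \frac{39}{25} either way — so only the sign condition on e_{12} picks one of the two preimages.


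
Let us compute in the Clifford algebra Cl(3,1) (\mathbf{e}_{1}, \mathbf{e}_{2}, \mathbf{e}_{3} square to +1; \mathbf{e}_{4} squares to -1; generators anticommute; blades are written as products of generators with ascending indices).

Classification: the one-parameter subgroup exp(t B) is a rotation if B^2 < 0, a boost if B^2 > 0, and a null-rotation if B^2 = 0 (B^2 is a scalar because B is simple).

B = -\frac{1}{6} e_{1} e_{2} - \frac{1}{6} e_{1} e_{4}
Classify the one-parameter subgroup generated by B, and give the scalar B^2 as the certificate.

B^2 term by term: the squares give (-\frac{1}{6})^2*(e_{1} e_{2})^2 + (-\frac{1}{6})^2*(e_{1} e_{4})^2 = \frac{1}{36}*(-1) + \frac{1}{36}*(+1) = 0 (each basis 2-blade squares to minus the product of its generators' squares); cross terms between blades sharing an index anticommute and cancel. So B^2 = 0.
Answer: null-rotation, certificate B^2 = 0. No conjugation can change B^2 = 0; the sign gives the class.


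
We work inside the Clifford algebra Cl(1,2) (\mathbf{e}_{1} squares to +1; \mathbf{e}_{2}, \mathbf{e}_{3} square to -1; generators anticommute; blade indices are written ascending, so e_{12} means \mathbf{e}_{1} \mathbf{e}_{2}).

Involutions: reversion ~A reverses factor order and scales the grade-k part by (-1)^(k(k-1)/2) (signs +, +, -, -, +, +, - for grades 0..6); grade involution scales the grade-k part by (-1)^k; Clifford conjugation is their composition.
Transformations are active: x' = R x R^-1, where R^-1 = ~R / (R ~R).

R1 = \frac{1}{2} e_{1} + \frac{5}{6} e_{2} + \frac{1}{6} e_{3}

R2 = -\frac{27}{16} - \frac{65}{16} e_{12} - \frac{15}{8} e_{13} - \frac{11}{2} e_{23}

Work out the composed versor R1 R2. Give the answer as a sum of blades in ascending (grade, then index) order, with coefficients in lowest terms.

Distribute over the terms of R1 (each basis-blade product reordered to ascending indices, repeated generators contracted through their squares):
(\frac{1}{2} e_{1}) R2 = -\frac{27}{32} e_{1} - \frac{65}{32} e_{2} - \frac{15}{16} e_{3} - \frac{11}{4} e_{123}
(\frac{5}{6} e_{2}) R2 = -\frac{325}{96} e_{1} - \frac{45}{32} e_{2} + \frac{55}{12} e_{3} + \frac{25}{16} e_{123}
(\frac{1}{6} e_{3}) R2 = -\frac{5}{16} e_{1} - \frac{11}{12} e_{2} - \frac{9}{32} e_{3} - \frac{65}{96} e_{123}
Summing the partial products and collecting blades:
Answer: -\frac{109}{24} e_{1} - \frac{209}{48} e_{2} + \frac{323}{96} e_{3} - \frac{179}{96} e_{123}


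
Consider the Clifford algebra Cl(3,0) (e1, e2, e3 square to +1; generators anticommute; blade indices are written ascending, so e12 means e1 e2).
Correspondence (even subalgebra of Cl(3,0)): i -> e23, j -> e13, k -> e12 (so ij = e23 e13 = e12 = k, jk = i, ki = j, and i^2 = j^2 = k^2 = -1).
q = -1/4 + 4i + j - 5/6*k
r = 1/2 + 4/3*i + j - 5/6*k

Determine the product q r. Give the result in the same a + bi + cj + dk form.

In blades: q = -1/4 - 5/6*e12 + e13 + 4*e23, r = 1/2 - 5/6*e12 + e13 + 4/3*e23.
Distribute q over r term by term (generator squares from the signature, products reordered to ascending indices): (-1/4)*r = -1/8 + 5/24*e12 - 1/4*e13 - 1/3*e23; (-5/6*e12)*r = -25/36 - 5/12*e12 - 10/9*e13 + 5/6*e23; (e13)*r = -1 - 4/3*e12 + 1/2*e13 - 5/6*e23; (4*e23)*r = -16/3 + 4*e12 + 10/3*e13 + 2*e23.
Sum: -515/72 + 59/24*e12 + 89/36*e13 + 5/3*e23; translating back through the correspondence:
Answer: -515/72 + 5/3*i + 89/36*j + 59/24*k


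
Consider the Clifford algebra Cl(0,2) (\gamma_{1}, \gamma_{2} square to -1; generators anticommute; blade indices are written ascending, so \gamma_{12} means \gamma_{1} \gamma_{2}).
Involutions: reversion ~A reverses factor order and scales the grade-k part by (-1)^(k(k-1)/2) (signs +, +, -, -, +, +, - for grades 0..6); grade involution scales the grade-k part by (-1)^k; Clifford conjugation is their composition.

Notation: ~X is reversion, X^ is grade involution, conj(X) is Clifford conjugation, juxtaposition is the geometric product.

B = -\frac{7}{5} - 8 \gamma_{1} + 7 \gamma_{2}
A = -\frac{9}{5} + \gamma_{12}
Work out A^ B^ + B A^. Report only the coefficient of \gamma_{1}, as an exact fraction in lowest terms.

first term: \frac{63}{25} - \frac{37}{5} \gamma_{1} + \frac{103}{5} \gamma_{2} - \frac{7}{5} \gamma_{12}
second term: \frac{63}{25} + \frac{107}{5} \gamma_{1} - \frac{23}{5} \gamma_{2} - \frac{7}{5} \gamma_{12}
Answer: 14


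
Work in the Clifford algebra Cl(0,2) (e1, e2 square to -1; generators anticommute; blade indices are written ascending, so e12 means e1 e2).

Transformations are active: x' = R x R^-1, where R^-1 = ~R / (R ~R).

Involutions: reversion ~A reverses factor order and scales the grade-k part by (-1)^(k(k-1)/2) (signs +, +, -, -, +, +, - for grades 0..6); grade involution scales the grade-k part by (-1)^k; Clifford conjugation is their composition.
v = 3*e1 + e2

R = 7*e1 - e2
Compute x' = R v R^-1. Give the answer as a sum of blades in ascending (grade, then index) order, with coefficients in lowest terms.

~R = 7*e1 - e2, and R ~R = -50, so R^-1 = ~R / (-50).
R v = -20 + 10*e12
Answer: 13/5*e1 - 9/5*e2


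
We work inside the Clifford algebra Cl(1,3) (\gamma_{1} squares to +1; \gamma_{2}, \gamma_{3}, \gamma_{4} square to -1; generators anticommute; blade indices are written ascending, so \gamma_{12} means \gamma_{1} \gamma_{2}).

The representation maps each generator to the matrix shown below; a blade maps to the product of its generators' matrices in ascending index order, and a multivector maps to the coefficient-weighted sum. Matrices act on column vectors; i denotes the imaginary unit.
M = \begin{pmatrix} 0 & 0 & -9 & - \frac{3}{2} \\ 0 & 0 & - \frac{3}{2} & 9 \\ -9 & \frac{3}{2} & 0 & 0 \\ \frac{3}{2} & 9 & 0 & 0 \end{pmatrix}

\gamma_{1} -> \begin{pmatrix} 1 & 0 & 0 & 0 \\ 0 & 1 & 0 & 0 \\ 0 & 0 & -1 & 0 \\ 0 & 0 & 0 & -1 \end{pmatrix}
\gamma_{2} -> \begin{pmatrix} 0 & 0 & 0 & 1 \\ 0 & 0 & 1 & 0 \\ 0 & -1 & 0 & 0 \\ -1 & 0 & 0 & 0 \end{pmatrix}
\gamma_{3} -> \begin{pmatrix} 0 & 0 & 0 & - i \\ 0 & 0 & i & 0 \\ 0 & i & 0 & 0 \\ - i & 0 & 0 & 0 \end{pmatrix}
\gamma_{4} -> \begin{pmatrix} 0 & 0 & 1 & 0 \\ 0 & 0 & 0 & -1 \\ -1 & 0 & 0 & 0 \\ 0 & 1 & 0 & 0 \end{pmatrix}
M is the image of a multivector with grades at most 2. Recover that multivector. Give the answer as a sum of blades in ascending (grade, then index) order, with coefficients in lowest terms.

Method: the blade images are trace-orthogonal — tr(rho(e_A) rho(e_B)^-1) = 4 if A = B and 0 otherwise — and rho(e_A)^-1 = (e_A)^2 * rho(e_A) with (e_A)^2 = +1 or -1, so the coefficient of e_A in the preimage is (e_A)^2 * tr(M rho(e_A))/4.
Nonzero projections over blades of grade <= 2: \gamma_{2}: (\gamma_{2})^2 = -1, tr(M rho(\gamma_{2})) = 6, coefficient -\frac{3}{2}; \gamma_{14}: (\gamma_{14})^2 = +1, tr(M rho(\gamma_{14})) = -36, coefficient -9. Every other blade of grade <= 2 projects to 0.
Answer: -\frac{3}{2} \gamma_{2} - 9 \gamma_{14}


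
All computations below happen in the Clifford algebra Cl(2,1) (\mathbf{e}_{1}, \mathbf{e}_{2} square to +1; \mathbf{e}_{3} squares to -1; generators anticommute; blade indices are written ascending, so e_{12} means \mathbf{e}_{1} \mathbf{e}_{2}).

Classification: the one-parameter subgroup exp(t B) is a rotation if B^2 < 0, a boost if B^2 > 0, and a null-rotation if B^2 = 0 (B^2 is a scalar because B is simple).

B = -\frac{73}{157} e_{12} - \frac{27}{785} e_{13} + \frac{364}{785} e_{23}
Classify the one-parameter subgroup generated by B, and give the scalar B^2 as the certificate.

B^2 term by term: the squares give (-\frac{73}{157})^2*(e_{12})^2 + (-\frac{27}{785})^2*(e_{13})^2 + (\frac{364}{785})^2*(e_{23})^2 = \frac{5329}{24649}*(-1) + \frac{729}{616225}*(+1) + \frac{132496}{616225}*(+1) = 0 (each basis 2-blade squares to minus the product of its generators' squares); cross terms between blades sharing an index anticommute and cancel. So B^2 = 0.
Answer: null-rotation, certificate B^2 = 0. The class reads off the invariant scalar 0 directly.


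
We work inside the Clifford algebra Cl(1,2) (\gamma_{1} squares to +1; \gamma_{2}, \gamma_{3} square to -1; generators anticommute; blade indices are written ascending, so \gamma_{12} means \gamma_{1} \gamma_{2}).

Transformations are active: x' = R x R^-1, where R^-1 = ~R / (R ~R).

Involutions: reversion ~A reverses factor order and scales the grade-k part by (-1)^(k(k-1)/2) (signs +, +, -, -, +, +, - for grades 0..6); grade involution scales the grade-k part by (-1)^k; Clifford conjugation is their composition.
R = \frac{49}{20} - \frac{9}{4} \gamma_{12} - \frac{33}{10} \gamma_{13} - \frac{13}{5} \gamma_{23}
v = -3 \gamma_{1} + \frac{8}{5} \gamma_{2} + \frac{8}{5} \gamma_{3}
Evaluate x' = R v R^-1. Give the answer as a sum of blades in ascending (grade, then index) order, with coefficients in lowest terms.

~R = \frac{49}{20} + \frac{9}{4} \gamma_{12} + \frac{33}{10} \gamma_{13} + \frac{13}{5} \gamma_{23}, and R ~R = -\frac{319}{100}, so R^-1 = ~R / (-\frac{319}{100}).
R v = \frac{153}{100} \gamma_{1} + \frac{133}{100} \gamma_{2} - \frac{507}{50} \gamma_{3} + \frac{237}{25} \gamma_{123}
Answer: \frac{51369}{3190} \gamma_{1} + \frac{50947}{3190} \gamma_{2} + \frac{961}{1595} \gamma_{3}


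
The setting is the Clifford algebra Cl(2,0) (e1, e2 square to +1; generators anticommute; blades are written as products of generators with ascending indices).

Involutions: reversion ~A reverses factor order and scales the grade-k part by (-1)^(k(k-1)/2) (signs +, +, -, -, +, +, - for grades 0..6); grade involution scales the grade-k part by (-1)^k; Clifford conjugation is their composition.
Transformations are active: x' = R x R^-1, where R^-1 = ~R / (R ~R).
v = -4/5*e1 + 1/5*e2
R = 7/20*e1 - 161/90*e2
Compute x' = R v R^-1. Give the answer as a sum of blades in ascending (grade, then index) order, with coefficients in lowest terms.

~R = 7/20*e1 - 161/90*e2, and R ~R = 107653/32400, so R^-1 = ~R / (107653/32400).
R v = -287/450 - 49/36*e1 e2
Answer: 7312/10985*e1 + 5347/10985*e2


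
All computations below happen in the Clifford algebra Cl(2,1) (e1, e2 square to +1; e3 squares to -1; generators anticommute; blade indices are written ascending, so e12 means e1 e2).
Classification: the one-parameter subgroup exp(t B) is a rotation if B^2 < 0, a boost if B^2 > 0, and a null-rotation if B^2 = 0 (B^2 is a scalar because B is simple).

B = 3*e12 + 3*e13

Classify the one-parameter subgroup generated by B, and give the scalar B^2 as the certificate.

B^2 term by term: the squares give (3)^2*(e12)^2 + (3)^2*(e13)^2 = 9*(-1) + 9*(+1) = 0 (each basis 2-blade squares to minus the product of its generators' squares); cross terms between blades sharing an index anticommute and cancel. So B^2 = 0.
Answer: null-rotation, certificate B^2 = 0. Why this suffices: the scalar 0 survives any versor conjugation, so its sign alone determines the class however B is presented.


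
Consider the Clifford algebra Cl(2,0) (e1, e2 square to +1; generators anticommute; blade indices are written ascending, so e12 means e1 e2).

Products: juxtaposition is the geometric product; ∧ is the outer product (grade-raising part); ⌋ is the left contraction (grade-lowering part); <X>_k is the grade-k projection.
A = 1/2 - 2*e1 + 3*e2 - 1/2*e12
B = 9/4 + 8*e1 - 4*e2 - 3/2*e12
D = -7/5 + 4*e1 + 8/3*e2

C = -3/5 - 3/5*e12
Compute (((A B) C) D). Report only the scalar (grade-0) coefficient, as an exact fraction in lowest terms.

step 1: -221/8 + 6*e1 + 47/4*e2 - 143/8*e12
step 2: 117/20 + 69/20*e1 - 213/20*e2 + 273/10*e12
step 3: -2279/100 + 9137/100*e1 - 7869/100*e2 + 679/50*e12
Answer: -2279/100


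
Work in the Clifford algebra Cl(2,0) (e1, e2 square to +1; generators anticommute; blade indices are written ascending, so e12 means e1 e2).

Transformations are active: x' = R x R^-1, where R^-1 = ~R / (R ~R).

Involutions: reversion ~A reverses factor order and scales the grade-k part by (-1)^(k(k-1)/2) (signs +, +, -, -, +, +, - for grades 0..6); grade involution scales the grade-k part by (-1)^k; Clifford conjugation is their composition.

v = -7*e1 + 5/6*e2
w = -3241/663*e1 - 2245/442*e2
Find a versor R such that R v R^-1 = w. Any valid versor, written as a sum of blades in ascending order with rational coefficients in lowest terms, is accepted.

The midline construction: v and w both square to 1789/36, so reflecting in their sum -7882/663*e1 - 2815/663*e2 exchanges them.
Answer: -7882/663*e1 - 2815/663*e2


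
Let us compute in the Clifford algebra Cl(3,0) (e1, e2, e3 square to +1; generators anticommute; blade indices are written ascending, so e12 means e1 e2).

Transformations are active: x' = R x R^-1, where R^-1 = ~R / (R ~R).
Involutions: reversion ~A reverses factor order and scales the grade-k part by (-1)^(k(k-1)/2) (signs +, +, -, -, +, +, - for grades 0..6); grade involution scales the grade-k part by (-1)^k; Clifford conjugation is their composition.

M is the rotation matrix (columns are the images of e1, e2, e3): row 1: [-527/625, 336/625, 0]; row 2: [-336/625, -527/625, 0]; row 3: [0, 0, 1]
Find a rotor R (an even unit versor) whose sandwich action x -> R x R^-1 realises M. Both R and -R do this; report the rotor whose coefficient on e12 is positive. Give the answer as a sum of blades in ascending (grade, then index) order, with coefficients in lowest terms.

Method: write R = a + b12*e12 + b13*e13 + b23*e23 with a^2 + b12^2 + b13^2 + b23^2 = 1 (so R^-1 = ~R). Expanding the columns R e_j ~R gives tr M = 4a^2 - 1 and, from the antisymmetric part, M21 - M12 = -4a*b12, M13 - M31 = 4a*b13, M32 - M23 = -4a*b23.
Here tr M = -429/625, so a^2 = (1 + tr M)/4 = 49/625 and a = ±7/25. Taking a = 7/25: M21 - M12 = -672/625, M13 - M31 = 0, M32 - M23 = 0, giving b12 = 24/25, b13 = 0, b23 = 0, i.e. R = 7/25 + 24/25*e12.
Its e12 coefficient is already positive.
Answer: 7/25 + 24/25*e12. Why the constraint matters: R and -R act identically through the sandwich — M has trace -429/625 either way — so only the sign condition on e12 picks one of the two preimages.


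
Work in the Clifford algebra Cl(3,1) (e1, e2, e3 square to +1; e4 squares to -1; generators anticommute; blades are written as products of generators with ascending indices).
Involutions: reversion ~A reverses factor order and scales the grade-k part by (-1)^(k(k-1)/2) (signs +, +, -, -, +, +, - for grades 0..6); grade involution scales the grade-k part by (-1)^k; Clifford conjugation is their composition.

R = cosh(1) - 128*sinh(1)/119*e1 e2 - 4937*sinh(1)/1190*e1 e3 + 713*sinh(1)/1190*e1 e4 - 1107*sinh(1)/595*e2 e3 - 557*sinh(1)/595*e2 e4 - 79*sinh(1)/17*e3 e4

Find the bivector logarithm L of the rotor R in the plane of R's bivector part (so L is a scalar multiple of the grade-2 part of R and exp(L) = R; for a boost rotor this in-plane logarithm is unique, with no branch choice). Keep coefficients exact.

The scalar part of R is cosh(1), so cosh pins the rapidity up to sign — the sign comes from the bivector part; dividing that part by sinh of the rapidity yields the plane, and the in-plane L = rapidity * plane is unique because the two sign choices cancel.
Concretely: cosh(rapidity) = cosh(1) gives rapidity = ±1, and since rapidity/sinh(rapidity) is even the sign is immaterial: L = (rapidity/sinh(rapidity)) * <R>_2 = (1/sinh(1)) * <R>_2.
Answer: -128/119*e1 e2 - 4937/1190*e1 e3 + 713/1190*e1 e4 - 1107/595*e2 e3 - 557/595*e2 e4 - 79/17*e3 e4


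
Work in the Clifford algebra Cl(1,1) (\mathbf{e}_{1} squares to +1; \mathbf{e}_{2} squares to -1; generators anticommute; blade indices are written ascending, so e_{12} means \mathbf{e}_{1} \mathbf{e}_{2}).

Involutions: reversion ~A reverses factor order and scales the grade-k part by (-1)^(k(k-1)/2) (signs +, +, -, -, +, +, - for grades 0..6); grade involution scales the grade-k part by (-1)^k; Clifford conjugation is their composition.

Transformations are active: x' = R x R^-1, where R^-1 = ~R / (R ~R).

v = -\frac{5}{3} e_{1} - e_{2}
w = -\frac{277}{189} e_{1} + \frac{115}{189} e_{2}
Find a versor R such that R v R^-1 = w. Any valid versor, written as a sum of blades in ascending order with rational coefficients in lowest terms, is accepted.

R = v + w = -\frac{592}{189} e_{1} - \frac{74}{189} e_{2} works: the equal norms (\frac{16}{9}) guarantee its sandwich swaps v into w.
Answer: -\frac{592}{189} e_{1} - \frac{74}{189} e_{2}


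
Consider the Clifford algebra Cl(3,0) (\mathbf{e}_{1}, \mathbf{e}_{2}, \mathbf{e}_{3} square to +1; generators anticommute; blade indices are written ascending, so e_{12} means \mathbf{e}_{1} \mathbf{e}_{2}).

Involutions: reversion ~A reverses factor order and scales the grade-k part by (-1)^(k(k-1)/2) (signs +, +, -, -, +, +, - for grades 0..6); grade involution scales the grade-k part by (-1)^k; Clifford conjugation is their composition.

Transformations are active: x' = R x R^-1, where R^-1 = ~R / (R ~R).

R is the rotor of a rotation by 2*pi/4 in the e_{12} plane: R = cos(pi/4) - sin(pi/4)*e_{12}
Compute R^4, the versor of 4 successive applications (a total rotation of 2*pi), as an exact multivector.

The rotor phase is half the rotation angle and phases add under composition, so 4 steps in the e_{12} plane accumulate phase 4*(pi/4) = \pi: R^4 = cos(\pi) - sin(\pi)*e_{12}.
cos(\pi) = -1 and sin(\pi) = 0, so R^4 = -1. The total rotation 2*pi is 1 full turn, so every vector returns to itself, yet the rotor is -1, on the OTHER sheet of the double cover (an odd number of 2*pi turns).
Answer: -1


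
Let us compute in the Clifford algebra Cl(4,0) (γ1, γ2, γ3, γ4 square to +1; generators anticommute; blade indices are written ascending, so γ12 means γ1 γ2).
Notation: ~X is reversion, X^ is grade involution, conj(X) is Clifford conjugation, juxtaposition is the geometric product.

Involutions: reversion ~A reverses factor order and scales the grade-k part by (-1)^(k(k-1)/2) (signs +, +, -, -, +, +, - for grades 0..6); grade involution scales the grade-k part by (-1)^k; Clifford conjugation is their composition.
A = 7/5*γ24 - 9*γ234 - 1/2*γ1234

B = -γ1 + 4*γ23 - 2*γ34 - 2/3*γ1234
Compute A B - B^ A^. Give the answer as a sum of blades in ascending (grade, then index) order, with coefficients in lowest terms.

first term: 1/3 + 6*γ1 - 18*γ2 + 36*γ4 - γ12 - 14/15*γ13 + 2*γ14 + 14/5*γ23 + 28/5*γ34 - 7/5*γ124 - 1/2*γ234 - 9*γ1234
second term: 1/3 + 6*γ1 + 18*γ2 - 36*γ4 - γ12 - 14/15*γ13 + 2*γ14 - 14/5*γ23 - 28/5*γ34 + 7/5*γ124 - 1/2*γ234 + 9*γ1234
Answer: -36*γ2 + 72*γ4 + 28/5*γ23 + 56/5*γ34 - 14/5*γ124 - 18*γ1234


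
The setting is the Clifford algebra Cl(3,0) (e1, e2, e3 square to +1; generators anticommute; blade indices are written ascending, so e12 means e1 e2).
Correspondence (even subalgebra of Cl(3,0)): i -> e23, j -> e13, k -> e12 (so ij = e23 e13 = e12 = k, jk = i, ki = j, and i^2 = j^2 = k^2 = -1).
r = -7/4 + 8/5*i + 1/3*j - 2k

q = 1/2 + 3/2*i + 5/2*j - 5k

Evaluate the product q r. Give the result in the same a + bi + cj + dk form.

In blades: q = 1/2 - 5*e12 + 5/2*e13 + 3/2*e23, r = -7/4 - 2*e12 + 1/3*e13 + 8/5*e23.
Distribute q over r term by term (generator squares from the signature, products reordered to ascending indices): (1/2)*r = -7/8 - e12 + 1/6*e13 + 4/5*e23; (-5*e12)*r = -10 + 35/4*e12 - 8*e13 + 5/3*e23; (5/2*e13)*r = -5/6 - 4*e12 - 35/8*e13 - 5*e23; (3/2*e23)*r = -12/5 + 1/2*e12 + 3*e13 - 21/8*e23.
Sum: -1693/120 + 17/4*e12 - 221/24*e13 - 619/120*e23; translating back through the correspondence:
Answer: -1693/120 - 619/120*i - 221/24*j + 17/4*k


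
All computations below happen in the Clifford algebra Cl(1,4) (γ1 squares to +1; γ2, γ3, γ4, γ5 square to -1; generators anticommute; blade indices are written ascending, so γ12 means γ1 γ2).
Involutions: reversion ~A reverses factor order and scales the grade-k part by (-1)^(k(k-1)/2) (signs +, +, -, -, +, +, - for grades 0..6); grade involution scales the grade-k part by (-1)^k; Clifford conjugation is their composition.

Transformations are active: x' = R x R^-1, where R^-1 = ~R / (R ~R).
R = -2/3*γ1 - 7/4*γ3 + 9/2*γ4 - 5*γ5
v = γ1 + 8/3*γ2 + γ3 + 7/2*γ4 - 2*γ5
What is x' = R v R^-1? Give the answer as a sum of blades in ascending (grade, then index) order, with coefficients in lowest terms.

~R = -2/3*γ1 - 7/4*γ3 + 9/2*γ4 - 5*γ5, and R ~R = -6893/144, so R^-1 = ~R / (-6893/144).
R v = -74/3 - 16/9*γ12 + 13/12*γ13 - 41/6*γ14 + 19/3*γ15 + 14/3*γ23 - 12*γ24 + 40/3*γ25 - 85/8*γ34 + 17/2*γ35 + 17/2*γ45
Answer: -11629/6893*γ1 - 8/3*γ2 - 19325/6893*γ3 + 15685/13786*γ4 - 21734/6893*γ5


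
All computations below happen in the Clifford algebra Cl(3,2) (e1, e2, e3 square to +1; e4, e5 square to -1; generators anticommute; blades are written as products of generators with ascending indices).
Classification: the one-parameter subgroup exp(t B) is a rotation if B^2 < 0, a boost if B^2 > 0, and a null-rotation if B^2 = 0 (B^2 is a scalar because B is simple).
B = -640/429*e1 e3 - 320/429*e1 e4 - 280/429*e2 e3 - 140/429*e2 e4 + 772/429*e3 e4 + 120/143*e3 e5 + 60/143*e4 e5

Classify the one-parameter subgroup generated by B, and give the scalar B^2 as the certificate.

B^2 term by term: the squares give (-640/429)^2*(e1 e3)^2 + (-320/429)^2*(e1 e4)^2 + (-280/429)^2*(e2 e3)^2 + (-140/429)^2*(e2 e4)^2 + (772/429)^2*(e3 e4)^2 + (120/143)^2*(e3 e5)^2 + (60/143)^2*(e4 e5)^2 = 409600/184041*(-1) + 102400/184041*(+1) + 78400/184041*(-1) + 19600/184041*(+1) + 595984/184041*(+1) + 14400/20449*(+1) + 3600/20449*(-1) = 16/9 (each basis 2-blade squares to minus the product of its generators' squares); cross terms between blades sharing an index anticommute and cancel; the commuting (index-disjoint) pairs give grade-4 terms 2*c*c'*(blade product), which cancel blade by blade — e1 e2 e3 e4: -179200/184041 + 179200/184041 = 0; e1 e3 e4 e5: -25600/20449 + 25600/20449 = 0; e2 e3 e4 e5: -11200/20449 + 11200/20449 = 0 — confirming B is simple. So B^2 = 16/9.
Answer: boost, certificate B^2 = 16/9. Check the certificate: B^2 = 16/9, and that sign is decisive whatever form B takes.


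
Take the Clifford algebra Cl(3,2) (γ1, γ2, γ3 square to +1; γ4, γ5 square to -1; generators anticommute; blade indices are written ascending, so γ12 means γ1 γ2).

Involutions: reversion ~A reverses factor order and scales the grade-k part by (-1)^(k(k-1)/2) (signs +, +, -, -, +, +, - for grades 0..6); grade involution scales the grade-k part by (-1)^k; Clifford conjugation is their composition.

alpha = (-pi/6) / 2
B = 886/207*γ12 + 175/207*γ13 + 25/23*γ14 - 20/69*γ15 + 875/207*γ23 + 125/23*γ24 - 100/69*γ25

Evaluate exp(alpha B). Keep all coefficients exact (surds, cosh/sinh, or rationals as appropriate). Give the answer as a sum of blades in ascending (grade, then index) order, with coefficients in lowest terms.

B^2 term by term: the squares give (886/207)^2*(γ12)^2 + (175/207)^2*(γ13)^2 + (25/23)^2*(γ14)^2 + (-20/69)^2*(γ15)^2 + (875/207)^2*(γ23)^2 + (125/23)^2*(γ24)^2 + (-100/69)^2*(γ25)^2 = 784996/42849*(-1) + 30625/42849*(-1) + 625/529*(+1) + 400/4761*(+1) + 765625/42849*(-1) + 15625/529*(+1) + 10000/4761*(+1) = -4 (each basis 2-blade squares to minus the product of its generators' squares); cross terms between blades sharing an index anticommute and cancel; the commuting (index-disjoint) pairs give grade-4 terms 2*c*c'*(blade product), which cancel blade by blade — γ1234: -43750/4761 + 43750/4761 = 0; γ1235: 35000/14283 - 35000/14283 = 0; γ1245: 5000/1587 - 5000/1587 = 0 — confirming B is simple. So B^2 = -4.
B^2 = -4 — the negative square puts this in the circular regime; l = 2, alpha*l = -pi/6, so exp(alpha B) = cos(-pi/6) + (sin(-pi/6)/2)*B = sqrt(3)/2 + (-1/4)*B.
Answer: sqrt(3)/2 - 443/414*γ12 - 175/828*γ13 - 25/92*γ14 + 5/69*γ15 - 875/828*γ23 - 125/92*γ24 + 25/69*γ25


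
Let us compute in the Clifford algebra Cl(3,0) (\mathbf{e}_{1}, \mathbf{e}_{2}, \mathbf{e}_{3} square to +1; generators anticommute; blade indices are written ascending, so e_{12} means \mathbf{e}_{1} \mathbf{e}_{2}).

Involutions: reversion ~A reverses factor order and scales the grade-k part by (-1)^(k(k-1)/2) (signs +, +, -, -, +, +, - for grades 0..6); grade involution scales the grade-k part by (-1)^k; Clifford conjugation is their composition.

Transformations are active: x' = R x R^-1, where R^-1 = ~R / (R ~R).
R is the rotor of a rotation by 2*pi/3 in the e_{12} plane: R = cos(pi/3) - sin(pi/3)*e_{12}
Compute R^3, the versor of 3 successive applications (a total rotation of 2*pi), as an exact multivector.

Because a rotor carries half the rotation angle, composing 3 copies of this e_{12}-plane rotor multiplies the phase: 3*(pi/3) = \pi, hence R^3 = cos(\pi) - sin(\pi)*e_{12}.
cos(\pi) = -1 and sin(\pi) = 0, so R^3 = -1. The total rotation 2*pi is 1 full turn, so every vector returns to itself, yet the rotor is -1, on the OTHER sheet of the double cover (an odd number of 2*pi turns).
Answer: -1


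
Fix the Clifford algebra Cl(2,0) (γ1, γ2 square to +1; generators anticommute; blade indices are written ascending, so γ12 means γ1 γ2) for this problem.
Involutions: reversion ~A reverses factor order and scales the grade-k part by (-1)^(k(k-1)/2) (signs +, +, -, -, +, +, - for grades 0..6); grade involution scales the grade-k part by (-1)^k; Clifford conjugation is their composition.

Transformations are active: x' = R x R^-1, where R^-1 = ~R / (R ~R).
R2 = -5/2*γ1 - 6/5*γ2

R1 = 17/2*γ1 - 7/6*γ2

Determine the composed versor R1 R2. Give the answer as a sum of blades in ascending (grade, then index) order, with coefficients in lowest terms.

Distribute over the terms of R1 (each basis-blade product reordered to ascending indices, repeated generators contracted through their squares):
(17/2*γ1) R2 = -85/4 - 51/5*γ12
(-7/6*γ2) R2 = 7/5 - 35/12*γ12
Summing the partial products and collecting blades:
Answer: -397/20 - 787/60*γ12


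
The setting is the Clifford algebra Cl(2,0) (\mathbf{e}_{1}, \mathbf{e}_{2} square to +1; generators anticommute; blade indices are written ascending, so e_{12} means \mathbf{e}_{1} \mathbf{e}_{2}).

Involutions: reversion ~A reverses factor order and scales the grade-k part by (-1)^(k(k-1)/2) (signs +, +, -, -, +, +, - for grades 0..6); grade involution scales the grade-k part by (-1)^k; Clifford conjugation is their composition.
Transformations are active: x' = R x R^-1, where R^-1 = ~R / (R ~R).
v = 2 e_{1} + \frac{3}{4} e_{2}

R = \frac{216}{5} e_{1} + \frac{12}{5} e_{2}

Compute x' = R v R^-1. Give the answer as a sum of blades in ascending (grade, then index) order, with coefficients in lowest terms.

~R = \frac{216}{5} e_{1} + \frac{12}{5} e_{2}, and R ~R = 1872, so R^-1 = ~R / (1872).
R v = \frac{441}{5} + \frac{138}{5} e_{12}
Answer: \frac{673}{325} e_{1} - \frac{681}{1300} e_{2}


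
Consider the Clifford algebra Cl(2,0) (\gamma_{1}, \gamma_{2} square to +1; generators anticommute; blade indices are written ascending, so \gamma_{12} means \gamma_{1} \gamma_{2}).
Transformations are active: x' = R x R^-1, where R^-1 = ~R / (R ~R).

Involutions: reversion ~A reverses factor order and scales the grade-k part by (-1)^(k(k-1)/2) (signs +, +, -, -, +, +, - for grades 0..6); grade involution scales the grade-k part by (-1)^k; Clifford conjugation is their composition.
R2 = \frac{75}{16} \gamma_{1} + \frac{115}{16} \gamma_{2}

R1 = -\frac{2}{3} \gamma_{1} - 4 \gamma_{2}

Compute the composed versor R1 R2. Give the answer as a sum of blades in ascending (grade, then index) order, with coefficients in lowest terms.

Distribute over the terms of R1 (each basis-blade product reordered to ascending indices, repeated generators contracted through their squares):
(-\frac{2}{3} \gamma_{1}) R2 = -\frac{25}{8} - \frac{115}{24} \gamma_{12}
(-4 \gamma_{2}) R2 = -\frac{115}{4} + \frac{75}{4} \gamma_{12}
Summing the partial products and collecting blades:
Answer: -\frac{255}{8} + \frac{335}{24} \gamma_{12}


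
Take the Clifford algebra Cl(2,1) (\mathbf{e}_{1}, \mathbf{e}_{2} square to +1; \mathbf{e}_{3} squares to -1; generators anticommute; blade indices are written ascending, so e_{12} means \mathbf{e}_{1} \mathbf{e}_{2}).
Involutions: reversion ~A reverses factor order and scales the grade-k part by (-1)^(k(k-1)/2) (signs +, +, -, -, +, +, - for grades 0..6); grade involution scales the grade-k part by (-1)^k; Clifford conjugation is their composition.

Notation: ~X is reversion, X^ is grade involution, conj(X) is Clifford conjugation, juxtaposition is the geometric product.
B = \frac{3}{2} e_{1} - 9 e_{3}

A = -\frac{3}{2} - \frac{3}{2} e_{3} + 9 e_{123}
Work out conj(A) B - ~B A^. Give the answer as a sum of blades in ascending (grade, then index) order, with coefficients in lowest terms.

first term: \frac{27}{2} - \frac{9}{4} e_{1} + \frac{27}{2} e_{3} + 81 e_{12} - \frac{9}{4} e_{13} + \frac{27}{2} e_{23}
second term: \frac{27}{2} - \frac{9}{4} e_{1} + \frac{27}{2} e_{3} - 81 e_{12} + \frac{9}{4} e_{13} - \frac{27}{2} e_{23}
Answer: 162 e_{12} - \frac{9}{2} e_{13} + 27 e_{23}


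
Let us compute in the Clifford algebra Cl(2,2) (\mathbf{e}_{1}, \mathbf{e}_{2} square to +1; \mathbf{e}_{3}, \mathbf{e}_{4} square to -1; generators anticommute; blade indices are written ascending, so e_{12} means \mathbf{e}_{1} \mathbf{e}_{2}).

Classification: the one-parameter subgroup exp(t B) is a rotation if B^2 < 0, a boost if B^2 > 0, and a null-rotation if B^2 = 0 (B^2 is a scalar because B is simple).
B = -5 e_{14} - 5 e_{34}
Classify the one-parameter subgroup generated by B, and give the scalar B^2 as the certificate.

B^2 term by term: the squares give (-5)^2*(e_{14})^2 + (-5)^2*(e_{34})^2 = 25*(+1) + 25*(-1) = 0 (each basis 2-blade squares to minus the product of its generators' squares); cross terms between blades sharing an index anticommute and cancel. So B^2 = 0.
Answer: null-rotation, certificate B^2 = 0. No conjugation can change B^2 = 0; the sign gives the class.


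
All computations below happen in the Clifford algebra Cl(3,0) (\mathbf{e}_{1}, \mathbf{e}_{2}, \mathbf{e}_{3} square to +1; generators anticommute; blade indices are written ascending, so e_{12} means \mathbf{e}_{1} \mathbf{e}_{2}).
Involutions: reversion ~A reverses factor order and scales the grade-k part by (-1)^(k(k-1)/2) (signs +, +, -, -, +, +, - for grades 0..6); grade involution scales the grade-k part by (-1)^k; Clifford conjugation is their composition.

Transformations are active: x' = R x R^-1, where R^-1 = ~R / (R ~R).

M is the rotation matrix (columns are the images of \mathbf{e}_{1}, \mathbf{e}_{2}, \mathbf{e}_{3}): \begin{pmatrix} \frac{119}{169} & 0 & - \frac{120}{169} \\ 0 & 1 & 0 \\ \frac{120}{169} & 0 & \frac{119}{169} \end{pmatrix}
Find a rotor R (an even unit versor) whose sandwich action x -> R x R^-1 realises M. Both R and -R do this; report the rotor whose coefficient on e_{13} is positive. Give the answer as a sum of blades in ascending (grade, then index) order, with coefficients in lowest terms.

Method: write R = a + b12*e_{12} + b13*e_{13} + b23*e_{23} with a^2 + b12^2 + b13^2 + b23^2 = 1 (so R^-1 = ~R). Expanding the columns R e_j ~R gives tr M = 4a^2 - 1 and, from the antisymmetric part, M21 - M12 = -4a*b12, M13 - M31 = 4a*b13, M32 - M23 = -4a*b23.
Here tr M = \frac{407}{169}, so a^2 = (1 + tr M)/4 = \frac{144}{169} and a = ±\frac{12}{13}. Taking a = \frac{12}{13}: M21 - M12 = 0, M13 - M31 = -\frac{240}{169}, M32 - M23 = 0, giving b12 = 0, b13 = -\frac{5}{13}, b23 = 0, i.e. R = \frac{12}{13} - \frac{5}{13} e_{13}.
Its e_{13} coefficient is negative, so report the other preimage -R.
Answer: -\frac{12}{13} + \frac{5}{13} e_{13}. Note: both R and -R realise this M (trace \frac{407}{169}); the covering map identifies them, and the e_{13}-coefficient sign is the tie-breaker.
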